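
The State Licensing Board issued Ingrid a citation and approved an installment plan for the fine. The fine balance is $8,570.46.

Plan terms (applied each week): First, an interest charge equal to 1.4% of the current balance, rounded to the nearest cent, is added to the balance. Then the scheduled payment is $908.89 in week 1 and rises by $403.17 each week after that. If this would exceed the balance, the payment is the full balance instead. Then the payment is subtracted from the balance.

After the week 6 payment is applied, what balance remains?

# | Opening | Interest | Payment | End bal
1 | $8,570.46 | $119.99 | $908.89 | $7,781.56
2 | $7,781.56 | $108.94 | $1,312.06 | $6,578.44
3 | $6,578.44 | $92.10 | $1,715.23 | $4,955.31
4 | $4,955.31 | $69.37 | $2,118.40 | $2,906.28
5 | $2,906.28 | $40.69 | $2,521.57 | $425.40
6 | $425.40 | $5.96 | $431.36 | $0.00

$0.00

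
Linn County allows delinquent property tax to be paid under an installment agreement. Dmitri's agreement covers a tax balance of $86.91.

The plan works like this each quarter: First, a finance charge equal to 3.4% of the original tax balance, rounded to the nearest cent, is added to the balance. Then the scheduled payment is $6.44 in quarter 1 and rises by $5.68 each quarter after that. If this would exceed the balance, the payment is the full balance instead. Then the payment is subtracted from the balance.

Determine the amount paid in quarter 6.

# | Opening | Interest | Payment | End bal
1 | $86.91 | $2.95 | $6.44 | $83.42
2 | $83.42 | $2.95 | $12.12 | $74.25
3 | $74.25 | $2.95 | $17.80 | $59.40
4 | $59.40 | $2.95 | $23.48 | $38.87
5 | $38.87 | $2.95 | $29.16 | $12.66
6 | $12.66 | $2.95 | $15.61 | $0.00

$15.61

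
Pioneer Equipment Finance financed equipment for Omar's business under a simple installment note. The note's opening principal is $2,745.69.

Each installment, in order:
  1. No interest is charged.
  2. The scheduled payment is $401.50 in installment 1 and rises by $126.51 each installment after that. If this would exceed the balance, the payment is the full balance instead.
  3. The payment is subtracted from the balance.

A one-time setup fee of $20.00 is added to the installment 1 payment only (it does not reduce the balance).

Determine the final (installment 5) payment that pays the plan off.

$380.63

Installment 1: $2,745.69 − $401.50 (+ $20.00 fee) → $2,344.19
Installment 2: $2,344.19 − $528.01 → $1,816.18
Installment 3: $1,816.18 − $654.52 → $1,161.66
Installment 4: $1,161.66 − $781.03 → $380.63
Installment 5: $380.63 − $380.63 → $0.00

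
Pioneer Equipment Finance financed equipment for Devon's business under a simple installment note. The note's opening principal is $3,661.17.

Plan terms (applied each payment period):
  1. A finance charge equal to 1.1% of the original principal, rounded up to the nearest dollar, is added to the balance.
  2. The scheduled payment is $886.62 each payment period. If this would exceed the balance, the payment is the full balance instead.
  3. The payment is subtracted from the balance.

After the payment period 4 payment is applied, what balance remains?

Payment period 1: opening $3,661.17; interest $41.00 → $3,702.17; payment $886.62; balance $2,815.55
Payment period 2: opening $2,815.55; interest $41.00 → $2,856.55; payment $886.62; balance $1,969.93
Payment period 3: opening $1,969.93; interest $41.00 → $2,010.93; payment $886.62; balance $1,124.31
Payment period 4: opening $1,124.31; interest $41.00 → $1,165.31; payment $886.62; balance $278.69

$278.69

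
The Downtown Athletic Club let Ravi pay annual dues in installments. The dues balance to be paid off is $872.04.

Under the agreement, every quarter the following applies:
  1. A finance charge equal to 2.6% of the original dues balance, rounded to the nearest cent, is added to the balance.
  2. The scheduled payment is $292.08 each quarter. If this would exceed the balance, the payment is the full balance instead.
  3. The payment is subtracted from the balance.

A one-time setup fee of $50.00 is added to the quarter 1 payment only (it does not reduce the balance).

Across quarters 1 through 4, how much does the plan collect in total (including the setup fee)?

# | Opening | Interest | Payment | Fee | End bal
1 | $872.04 | $22.67 | $292.08 | $50.00 | $602.63
2 | $602.63 | $22.67 | $292.08 | — | $333.22
3 | $333.22 | $22.67 | $292.08 | — | $63.81
4 | $63.81 | $22.67 | $86.48 | — | $0.00
Total paid: $1,012.72

$1,012.72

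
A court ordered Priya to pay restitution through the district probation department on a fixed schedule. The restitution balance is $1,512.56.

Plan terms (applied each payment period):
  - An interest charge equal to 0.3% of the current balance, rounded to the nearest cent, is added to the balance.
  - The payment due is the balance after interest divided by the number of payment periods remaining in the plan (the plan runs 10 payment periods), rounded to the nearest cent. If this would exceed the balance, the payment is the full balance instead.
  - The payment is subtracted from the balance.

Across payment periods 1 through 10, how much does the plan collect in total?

# | Opening | Interest | Payment | End bal
1 | $1,512.56 | $4.54 | $151.71 | $1,365.39
2 | $1,365.39 | $4.10 | $152.17 | $1,217.32
3 | $1,217.32 | $3.65 | $152.62 | $1,068.35
4 | $1,068.35 | $3.21 | $153.08 | $918.48
5 | $918.48 | $2.76 | $153.54 | $767.70
6 | $767.70 | $2.30 | $154.00 | $616.00
7 | $616.00 | $1.85 | $154.46 | $463.39
8 | $463.39 | $1.39 | $154.93 | $309.85
9 | $309.85 | $0.93 | $155.39 | $155.39
10 | $155.39 | $0.47 | $155.86 | $0.00
Total paid: $1,537.76

$1,537.76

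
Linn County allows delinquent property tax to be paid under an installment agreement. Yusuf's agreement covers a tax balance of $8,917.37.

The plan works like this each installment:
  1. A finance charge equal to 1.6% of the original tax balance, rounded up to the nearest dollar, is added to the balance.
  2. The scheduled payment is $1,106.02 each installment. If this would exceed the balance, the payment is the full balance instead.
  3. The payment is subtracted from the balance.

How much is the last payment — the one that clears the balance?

$393.19

Installment 1: $8,917.37 +$143.00 interest = $9,060.37; pay $1,106.02 → $7,954.35
Installment 2: $7,954.35 +$143.00 interest = $8,097.35; pay $1,106.02 → $6,991.33
Installment 3: $6,991.33 +$143.00 interest = $7,134.33; pay $1,106.02 → $6,028.31
Installment 4: $6,028.31 +$143.00 interest = $6,171.31; pay $1,106.02 → $5,065.29
Installment 5: $5,065.29 +$143.00 interest = $5,208.29; pay $1,106.02 → $4,102.27
Installment 6: $4,102.27 +$143.00 interest = $4,245.27; pay $1,106.02 → $3,139.25
Installment 7: $3,139.25 +$143.00 interest = $3,282.25; pay $1,106.02 → $2,176.23
Installment 8: $2,176.23 +$143.00 interest = $2,319.23; pay $1,106.02 → $1,213.21
Installment 9: $1,213.21 +$143.00 interest = $1,356.21; pay $1,106.02 → $250.19
Installment 10: $250.19 +$143.00 interest = $393.19; pay $393.19 → $0.00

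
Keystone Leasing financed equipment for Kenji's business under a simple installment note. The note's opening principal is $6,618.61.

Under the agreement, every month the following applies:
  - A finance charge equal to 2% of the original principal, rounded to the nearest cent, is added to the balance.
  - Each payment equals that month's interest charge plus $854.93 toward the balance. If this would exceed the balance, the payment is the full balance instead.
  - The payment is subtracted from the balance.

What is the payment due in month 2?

$987.30

Month 1: $6,618.61 +$132.37 interest = $6,750.98; pay $987.30 → $5,763.68
Month 2: $5,763.68 +$132.37 interest = $5,896.05; pay $987.30 → $4,908.75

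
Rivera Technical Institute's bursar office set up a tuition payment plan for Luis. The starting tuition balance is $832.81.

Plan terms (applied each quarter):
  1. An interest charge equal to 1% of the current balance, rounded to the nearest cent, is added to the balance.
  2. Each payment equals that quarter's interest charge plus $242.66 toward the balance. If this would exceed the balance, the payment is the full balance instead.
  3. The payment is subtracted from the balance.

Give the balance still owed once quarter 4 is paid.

# | Opening | Interest | Payment | End bal
1 | $832.81 | $8.33 | $250.99 | $590.15
2 | $590.15 | $5.90 | $248.56 | $347.49
3 | $347.49 | $3.47 | $246.13 | $104.83
4 | $104.83 | $1.05 | $105.88 | $0.00

$0.00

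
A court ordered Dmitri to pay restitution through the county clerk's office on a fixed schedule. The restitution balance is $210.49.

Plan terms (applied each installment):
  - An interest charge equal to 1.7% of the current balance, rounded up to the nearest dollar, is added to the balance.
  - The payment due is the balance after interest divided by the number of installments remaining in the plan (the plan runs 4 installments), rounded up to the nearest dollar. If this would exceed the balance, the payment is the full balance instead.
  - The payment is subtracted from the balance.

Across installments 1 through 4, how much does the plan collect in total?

$220.49

Installment 1: $210.49 +$4.00 interest = $214.49; pay $54.00 → $160.49
Installment 2: $160.49 +$3.00 interest = $163.49; pay $55.00 → $108.49
Installment 3: $108.49 +$2.00 interest = $110.49; pay $56.00 → $54.49
Installment 4: $54.49 +$1.00 interest = $55.49; pay $55.49 → $0.00
Total paid: $220.49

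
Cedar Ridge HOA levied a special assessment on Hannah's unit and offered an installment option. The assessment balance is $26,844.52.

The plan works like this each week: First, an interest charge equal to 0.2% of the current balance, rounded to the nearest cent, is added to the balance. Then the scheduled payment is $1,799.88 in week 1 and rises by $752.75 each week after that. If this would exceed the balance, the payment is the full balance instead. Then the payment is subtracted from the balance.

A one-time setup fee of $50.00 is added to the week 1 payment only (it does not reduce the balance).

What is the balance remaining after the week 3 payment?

$19,335.71

Week 1: opening $26,844.52; interest $53.69 → $26,898.21; payment $1,799.88 (+ $50.00 fee); balance $25,098.33
Week 2: opening $25,098.33; interest $50.20 → $25,148.53; payment $2,552.63; balance $22,595.90
Week 3: opening $22,595.90; interest $45.19 → $22,641.09; payment $3,305.38; balance $19,335.71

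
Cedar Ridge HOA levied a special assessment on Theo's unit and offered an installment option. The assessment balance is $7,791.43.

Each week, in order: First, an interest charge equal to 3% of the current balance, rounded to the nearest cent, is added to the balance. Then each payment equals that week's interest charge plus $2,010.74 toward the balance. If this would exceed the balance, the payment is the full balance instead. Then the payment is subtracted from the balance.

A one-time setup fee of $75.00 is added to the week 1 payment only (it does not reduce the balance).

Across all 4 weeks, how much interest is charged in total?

# | Opening | Interest | Payment | Fee | End bal
1 | $7,791.43 | $233.74 | $2,244.48 | $75.00 | $5,780.69
2 | $5,780.69 | $173.42 | $2,184.16 | — | $3,769.95
3 | $3,769.95 | $113.10 | $2,123.84 | — | $1,759.21
4 | $1,759.21 | $52.78 | $1,811.99 | — | $0.00
Total interest: $233.74 + $173.42 + $113.10 + $52.78 = $573.04

$573.04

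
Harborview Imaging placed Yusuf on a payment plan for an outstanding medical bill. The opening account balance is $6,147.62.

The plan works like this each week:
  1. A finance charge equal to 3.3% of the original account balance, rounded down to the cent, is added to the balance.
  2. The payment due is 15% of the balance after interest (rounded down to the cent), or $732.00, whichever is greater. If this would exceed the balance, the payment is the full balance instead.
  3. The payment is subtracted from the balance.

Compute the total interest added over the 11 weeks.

# | Opening | Interest | Payment | End bal
1 | $6,147.62 | $202.87 | $952.57 | $5,397.92
2 | $5,397.92 | $202.87 | $840.11 | $4,760.68
3 | $4,760.68 | $202.87 | $744.53 | $4,219.02
4 | $4,219.02 | $202.87 | $732.00 | $3,689.89
5 | $3,689.89 | $202.87 | $732.00 | $3,160.76
6 | $3,160.76 | $202.87 | $732.00 | $2,631.63
7 | $2,631.63 | $202.87 | $732.00 | $2,102.50
8 | $2,102.50 | $202.87 | $732.00 | $1,573.37
9 | $1,573.37 | $202.87 | $732.00 | $1,044.24
10 | $1,044.24 | $202.87 | $732.00 | $515.11
11 | $515.11 | $202.87 | $717.98 | $0.00
Total interest: $202.87 + $202.87 + $202.87 + $202.87 + $202.87 + $202.87 + $202.87 + $202.87 + $202.87 + $202.87 + $202.87 = $2,231.57

$2,231.57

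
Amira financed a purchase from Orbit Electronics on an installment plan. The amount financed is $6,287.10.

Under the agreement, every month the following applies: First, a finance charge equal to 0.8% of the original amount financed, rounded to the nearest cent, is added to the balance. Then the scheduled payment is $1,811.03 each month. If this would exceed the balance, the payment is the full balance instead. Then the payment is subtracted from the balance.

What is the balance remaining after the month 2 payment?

$2,765.64

Month 1: $6,287.10 +$50.30 interest = $6,337.40; pay $1,811.03 → $4,526.37
Month 2: $4,526.37 +$50.30 interest = $4,576.67; pay $1,811.03 → $2,765.64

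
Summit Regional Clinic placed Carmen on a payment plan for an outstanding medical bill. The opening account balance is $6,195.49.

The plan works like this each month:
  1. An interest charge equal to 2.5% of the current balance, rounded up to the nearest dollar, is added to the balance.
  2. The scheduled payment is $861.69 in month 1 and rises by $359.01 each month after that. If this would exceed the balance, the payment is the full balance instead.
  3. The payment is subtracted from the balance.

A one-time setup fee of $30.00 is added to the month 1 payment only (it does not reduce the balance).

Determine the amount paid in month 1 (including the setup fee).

Month 1: opening $6,195.49; interest $155.00 → $6,350.49; payment $861.69 (+ $30.00 fee); balance $5,488.80

$891.69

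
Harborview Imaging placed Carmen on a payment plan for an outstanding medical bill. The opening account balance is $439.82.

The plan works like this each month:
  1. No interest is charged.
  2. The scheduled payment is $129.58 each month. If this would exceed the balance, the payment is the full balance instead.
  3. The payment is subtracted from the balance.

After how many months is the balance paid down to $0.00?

Month 1: $439.82 − $129.58 → $310.24
Month 2: $310.24 − $129.58 → $180.66
Month 3: $180.66 − $129.58 → $51.08
Month 4: $51.08 − $51.08 → $0.00
Balance reaches $0.00 in month 4.

4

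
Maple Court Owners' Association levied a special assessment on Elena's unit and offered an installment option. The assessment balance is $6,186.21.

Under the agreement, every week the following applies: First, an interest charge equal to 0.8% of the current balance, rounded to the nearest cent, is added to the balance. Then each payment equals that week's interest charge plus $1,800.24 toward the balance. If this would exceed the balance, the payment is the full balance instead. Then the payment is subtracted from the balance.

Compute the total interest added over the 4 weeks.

Week 1: opening $6,186.21; interest $49.49 → $6,235.70; payment $1,849.73; balance $4,385.97
Week 2: opening $4,385.97; interest $35.09 → $4,421.06; payment $1,835.33; balance $2,585.73
Week 3: opening $2,585.73; interest $20.69 → $2,606.42; payment $1,820.93; balance $785.49
Week 4: opening $785.49; interest $6.28 → $791.77; payment $791.77; balance $0.00
Total interest: $49.49 + $35.09 + $20.69 + $6.28 = $111.55

$111.55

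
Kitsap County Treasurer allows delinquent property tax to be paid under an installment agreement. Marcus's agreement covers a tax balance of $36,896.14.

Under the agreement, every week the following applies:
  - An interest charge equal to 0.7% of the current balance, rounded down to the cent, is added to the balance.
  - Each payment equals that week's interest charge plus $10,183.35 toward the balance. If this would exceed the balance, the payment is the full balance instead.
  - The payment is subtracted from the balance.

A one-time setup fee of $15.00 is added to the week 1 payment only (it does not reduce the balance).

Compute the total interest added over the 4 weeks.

$605.37

Week 1: $36,896.14 +$258.27 interest = $37,154.41; pay $10,441.62 (+ $15.00 fee) → $26,712.79
Week 2: $26,712.79 +$186.98 interest = $26,899.77; pay $10,370.33 → $16,529.44
Week 3: $16,529.44 +$115.70 interest = $16,645.14; pay $10,299.05 → $6,346.09
Week 4: $6,346.09 +$44.42 interest = $6,390.51; pay $6,390.51 → $0.00
Total interest: $258.27 + $186.98 + $115.70 + $44.42 = $605.37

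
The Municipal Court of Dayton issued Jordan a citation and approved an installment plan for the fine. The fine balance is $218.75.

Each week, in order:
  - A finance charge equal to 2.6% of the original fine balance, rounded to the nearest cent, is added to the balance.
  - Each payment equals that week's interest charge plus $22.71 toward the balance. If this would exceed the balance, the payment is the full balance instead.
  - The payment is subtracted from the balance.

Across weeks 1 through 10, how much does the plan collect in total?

Week 1: $218.75 +$5.69 interest = $224.44; pay $28.40 → $196.04
Week 2: $196.04 +$5.69 interest = $201.73; pay $28.40 → $173.33
Week 3: $173.33 +$5.69 interest = $179.02; pay $28.40 → $150.62
Week 4: $150.62 +$5.69 interest = $156.31; pay $28.40 → $127.91
Week 5: $127.91 +$5.69 interest = $133.60; pay $28.40 → $105.20
Week 6: $105.20 +$5.69 interest = $110.89; pay $28.40 → $82.49
Week 7: $82.49 +$5.69 interest = $88.18; pay $28.40 → $59.78
Week 8: $59.78 +$5.69 interest = $65.47; pay $28.40 → $37.07
Week 9: $37.07 +$5.69 interest = $42.76; pay $28.40 → $14.36
Week 10: $14.36 +$5.69 interest = $20.05; pay $20.05 → $0.00
Total paid: $275.65

$275.65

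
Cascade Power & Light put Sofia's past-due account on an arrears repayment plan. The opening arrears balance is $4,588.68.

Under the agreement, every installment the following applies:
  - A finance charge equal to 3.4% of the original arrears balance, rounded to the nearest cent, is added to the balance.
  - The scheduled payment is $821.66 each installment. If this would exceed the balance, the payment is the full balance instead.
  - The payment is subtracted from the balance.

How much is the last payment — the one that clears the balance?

# | Opening | Interest | Payment | End bal
1 | $4,588.68 | $156.02 | $821.66 | $3,923.04
2 | $3,923.04 | $156.02 | $821.66 | $3,257.40
3 | $3,257.40 | $156.02 | $821.66 | $2,591.76
4 | $2,591.76 | $156.02 | $821.66 | $1,926.12
5 | $1,926.12 | $156.02 | $821.66 | $1,260.48
6 | $1,260.48 | $156.02 | $821.66 | $594.84
7 | $594.84 | $156.02 | $750.86 | $0.00

$750.86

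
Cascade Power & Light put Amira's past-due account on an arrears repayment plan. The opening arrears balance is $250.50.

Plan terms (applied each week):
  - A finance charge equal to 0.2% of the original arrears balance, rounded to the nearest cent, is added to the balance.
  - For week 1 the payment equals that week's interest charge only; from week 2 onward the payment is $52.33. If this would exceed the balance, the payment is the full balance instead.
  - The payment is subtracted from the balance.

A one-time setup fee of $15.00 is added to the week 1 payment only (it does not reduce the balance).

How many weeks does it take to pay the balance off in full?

Week 1: $250.50 +$0.50 interest = $251.00; pay $0.50 (+ $15.00 fee) → $250.50
Week 2: $250.50 +$0.50 interest = $251.00; pay $52.33 → $198.67
Week 3: $198.67 +$0.50 interest = $199.17; pay $52.33 → $146.84
Week 4: $146.84 +$0.50 interest = $147.34; pay $52.33 → $95.01
Week 5: $95.01 +$0.50 interest = $95.51; pay $52.33 → $43.18
Week 6: $43.18 +$0.50 interest = $43.68; pay $43.68 → $0.00
Balance reaches $0.00 in week 6.

6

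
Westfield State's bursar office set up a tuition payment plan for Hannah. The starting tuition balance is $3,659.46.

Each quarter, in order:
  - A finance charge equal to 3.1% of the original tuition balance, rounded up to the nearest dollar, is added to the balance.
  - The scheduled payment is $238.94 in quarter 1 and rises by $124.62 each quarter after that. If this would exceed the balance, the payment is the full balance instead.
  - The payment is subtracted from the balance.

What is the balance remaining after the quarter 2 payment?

# | Opening | Interest | Payment | End bal
1 | $3,659.46 | $114.00 | $238.94 | $3,534.52
2 | $3,534.52 | $114.00 | $363.56 | $3,284.96

$3,284.96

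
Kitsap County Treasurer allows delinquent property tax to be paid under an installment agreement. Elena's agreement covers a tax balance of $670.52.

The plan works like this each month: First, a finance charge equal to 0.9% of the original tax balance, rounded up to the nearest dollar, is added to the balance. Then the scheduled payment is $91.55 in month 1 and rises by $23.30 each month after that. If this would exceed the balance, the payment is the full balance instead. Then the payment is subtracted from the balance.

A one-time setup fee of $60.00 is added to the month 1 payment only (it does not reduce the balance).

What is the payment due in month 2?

$114.85

Month 1: $670.52 +$7.00 interest = $677.52; pay $91.55 (+ $60.00 fee) → $585.97
Month 2: $585.97 +$7.00 interest = $592.97; pay $114.85 → $478.12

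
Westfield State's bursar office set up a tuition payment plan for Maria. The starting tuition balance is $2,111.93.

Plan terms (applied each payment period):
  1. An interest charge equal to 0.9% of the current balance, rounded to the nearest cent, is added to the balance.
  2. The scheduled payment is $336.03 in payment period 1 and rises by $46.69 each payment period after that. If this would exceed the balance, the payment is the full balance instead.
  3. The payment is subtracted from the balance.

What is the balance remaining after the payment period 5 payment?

$26.91

# | Opening | Interest | Payment | End bal
1 | $2,111.93 | $19.01 | $336.03 | $1,794.91
2 | $1,794.91 | $16.15 | $382.72 | $1,428.34
3 | $1,428.34 | $12.86 | $429.41 | $1,011.79
4 | $1,011.79 | $9.11 | $476.10 | $544.80
5 | $544.80 | $4.90 | $522.79 | $26.91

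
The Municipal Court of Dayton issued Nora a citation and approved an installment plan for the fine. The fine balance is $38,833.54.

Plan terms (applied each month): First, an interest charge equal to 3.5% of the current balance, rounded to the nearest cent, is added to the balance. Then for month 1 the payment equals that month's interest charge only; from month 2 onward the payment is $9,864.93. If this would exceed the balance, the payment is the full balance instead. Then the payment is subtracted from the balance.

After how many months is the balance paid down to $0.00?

6

Month 1: opening $38,833.54; interest $1,359.17 → $40,192.71; payment $1,359.17; balance $38,833.54
Month 2: opening $38,833.54; interest $1,359.17 → $40,192.71; payment $9,864.93; balance $30,327.78
Month 3: opening $30,327.78; interest $1,061.47 → $31,389.25; payment $9,864.93; balance $21,524.32
Month 4: opening $21,524.32; interest $753.35 → $22,277.67; payment $9,864.93; balance $12,412.74
Month 5: opening $12,412.74; interest $434.45 → $12,847.19; payment $9,864.93; balance $2,982.26
Month 6: opening $2,982.26; interest $104.38 → $3,086.64; payment $3,086.64; balance $0.00
Balance reaches $0.00 in month 6.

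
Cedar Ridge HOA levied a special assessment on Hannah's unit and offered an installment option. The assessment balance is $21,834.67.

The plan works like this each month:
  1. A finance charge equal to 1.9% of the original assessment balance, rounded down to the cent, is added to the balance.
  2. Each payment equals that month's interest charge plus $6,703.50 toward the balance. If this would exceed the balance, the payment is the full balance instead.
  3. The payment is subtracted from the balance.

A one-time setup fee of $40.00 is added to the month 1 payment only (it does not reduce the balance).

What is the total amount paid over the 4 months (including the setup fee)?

$23,534.07

Month 1: $21,834.67 +$414.85 interest = $22,249.52; pay $7,118.35 (+ $40.00 fee) → $15,131.17
Month 2: $15,131.17 +$414.85 interest = $15,546.02; pay $7,118.35 → $8,427.67
Month 3: $8,427.67 +$414.85 interest = $8,842.52; pay $7,118.35 → $1,724.17
Month 4: $1,724.17 +$414.85 interest = $2,139.02; pay $2,139.02 → $0.00
Total paid: $23,534.07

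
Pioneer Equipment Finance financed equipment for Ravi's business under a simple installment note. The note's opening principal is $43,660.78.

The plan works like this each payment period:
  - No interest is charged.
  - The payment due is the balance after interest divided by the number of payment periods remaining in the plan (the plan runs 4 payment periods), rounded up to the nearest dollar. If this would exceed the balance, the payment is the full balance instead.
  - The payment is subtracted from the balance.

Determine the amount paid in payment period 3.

$10,915.00

Payment period 1: opening $43,660.78; payment $10,916.00; balance $32,744.78
Payment period 2: opening $32,744.78; payment $10,915.00; balance $21,829.78
Payment period 3: opening $21,829.78; payment $10,915.00; balance $10,914.78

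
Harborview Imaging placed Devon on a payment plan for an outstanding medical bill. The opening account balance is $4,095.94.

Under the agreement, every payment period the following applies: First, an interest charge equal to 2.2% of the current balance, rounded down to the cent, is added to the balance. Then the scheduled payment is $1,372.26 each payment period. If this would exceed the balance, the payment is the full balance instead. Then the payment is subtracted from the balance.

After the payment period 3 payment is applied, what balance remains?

$164.24

Payment period 1: opening $4,095.94; interest $90.11 → $4,186.05; payment $1,372.26; balance $2,813.79
Payment period 2: opening $2,813.79; interest $61.90 → $2,875.69; payment $1,372.26; balance $1,503.43
Payment period 3: opening $1,503.43; interest $33.07 → $1,536.50; payment $1,372.26; balance $164.24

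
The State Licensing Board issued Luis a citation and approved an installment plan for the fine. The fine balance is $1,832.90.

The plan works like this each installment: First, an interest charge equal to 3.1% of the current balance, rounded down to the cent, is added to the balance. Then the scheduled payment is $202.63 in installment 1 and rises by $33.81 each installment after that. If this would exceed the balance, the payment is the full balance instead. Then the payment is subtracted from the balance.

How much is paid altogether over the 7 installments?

$2,092.78

# | Opening | Interest | Payment | End bal
1 | $1,832.90 | $56.81 | $202.63 | $1,687.08
2 | $1,687.08 | $52.29 | $236.44 | $1,502.93
3 | $1,502.93 | $46.59 | $270.25 | $1,279.27
4 | $1,279.27 | $39.65 | $304.06 | $1,014.86
5 | $1,014.86 | $31.46 | $337.87 | $708.45
6 | $708.45 | $21.96 | $371.68 | $358.73
7 | $358.73 | $11.12 | $369.85 | $0.00
Total paid: $2,092.78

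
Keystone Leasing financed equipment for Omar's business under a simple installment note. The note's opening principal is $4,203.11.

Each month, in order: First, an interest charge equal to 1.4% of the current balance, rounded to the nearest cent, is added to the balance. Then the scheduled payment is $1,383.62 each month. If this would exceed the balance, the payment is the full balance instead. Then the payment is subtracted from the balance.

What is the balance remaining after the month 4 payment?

Month 1: $4,203.11 +$58.84 interest = $4,261.95; pay $1,383.62 → $2,878.33
Month 2: $2,878.33 +$40.30 interest = $2,918.63; pay $1,383.62 → $1,535.01
Month 3: $1,535.01 +$21.49 interest = $1,556.50; pay $1,383.62 → $172.88
Month 4: $172.88 +$2.42 interest = $175.30; pay $175.30 → $0.00

$0.00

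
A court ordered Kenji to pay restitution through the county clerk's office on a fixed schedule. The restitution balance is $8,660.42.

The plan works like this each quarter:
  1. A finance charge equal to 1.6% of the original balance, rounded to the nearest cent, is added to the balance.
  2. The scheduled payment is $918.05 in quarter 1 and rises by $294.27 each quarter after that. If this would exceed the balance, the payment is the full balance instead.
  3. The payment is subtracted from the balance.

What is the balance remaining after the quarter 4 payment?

$3,776.88

Quarter 1: opening $8,660.42; interest $138.57 → $8,798.99; payment $918.05; balance $7,880.94
Quarter 2: opening $7,880.94; interest $138.57 → $8,019.51; payment $1,212.32; balance $6,807.19
Quarter 3: opening $6,807.19; interest $138.57 → $6,945.76; payment $1,506.59; balance $5,439.17
Quarter 4: opening $5,439.17; interest $138.57 → $5,577.74; payment $1,800.86; balance $3,776.88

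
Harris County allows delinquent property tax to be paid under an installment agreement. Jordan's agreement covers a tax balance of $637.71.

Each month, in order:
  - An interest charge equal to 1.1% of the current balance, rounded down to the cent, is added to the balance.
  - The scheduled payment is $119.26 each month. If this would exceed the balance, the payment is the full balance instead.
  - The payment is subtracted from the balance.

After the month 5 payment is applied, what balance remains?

$63.98

# | Opening | Interest | Payment | End bal
1 | $637.71 | $7.01 | $119.26 | $525.46
2 | $525.46 | $5.78 | $119.26 | $411.98
3 | $411.98 | $4.53 | $119.26 | $297.25
4 | $297.25 | $3.26 | $119.26 | $181.25
5 | $181.25 | $1.99 | $119.26 | $63.98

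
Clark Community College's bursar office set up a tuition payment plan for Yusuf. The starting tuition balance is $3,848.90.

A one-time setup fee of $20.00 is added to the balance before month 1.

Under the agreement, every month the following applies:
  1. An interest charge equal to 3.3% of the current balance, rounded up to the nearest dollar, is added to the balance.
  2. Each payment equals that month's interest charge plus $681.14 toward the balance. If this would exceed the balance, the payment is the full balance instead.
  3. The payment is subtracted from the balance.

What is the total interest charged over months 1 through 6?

Month 1: opening $3,868.90; interest $128.00 → $3,996.90; payment $809.14; balance $3,187.76
Month 2: opening $3,187.76; interest $106.00 → $3,293.76; payment $787.14; balance $2,506.62
Month 3: opening $2,506.62; interest $83.00 → $2,589.62; payment $764.14; balance $1,825.48
Month 4: opening $1,825.48; interest $61.00 → $1,886.48; payment $742.14; balance $1,144.34
Month 5: opening $1,144.34; interest $38.00 → $1,182.34; payment $719.14; balance $463.20
Month 6: opening $463.20; interest $16.00 → $479.20; payment $479.20; balance $0.00
Total interest: $128.00 + $106.00 + $83.00 + $61.00 + $38.00 + $16.00 = $432.00

$432.00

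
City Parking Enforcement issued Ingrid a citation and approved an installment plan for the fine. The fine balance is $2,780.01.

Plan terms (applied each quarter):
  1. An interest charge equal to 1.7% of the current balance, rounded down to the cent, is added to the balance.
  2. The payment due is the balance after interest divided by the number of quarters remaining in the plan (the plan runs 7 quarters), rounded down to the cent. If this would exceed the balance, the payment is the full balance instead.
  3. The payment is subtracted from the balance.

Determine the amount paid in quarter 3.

$417.74

Quarter 1: opening $2,780.01; interest $47.26 → $2,827.27; payment $403.89; balance $2,423.38
Quarter 2: opening $2,423.38; interest $41.19 → $2,464.57; payment $410.76; balance $2,053.81
Quarter 3: opening $2,053.81; interest $34.91 → $2,088.72; payment $417.74; balance $1,670.98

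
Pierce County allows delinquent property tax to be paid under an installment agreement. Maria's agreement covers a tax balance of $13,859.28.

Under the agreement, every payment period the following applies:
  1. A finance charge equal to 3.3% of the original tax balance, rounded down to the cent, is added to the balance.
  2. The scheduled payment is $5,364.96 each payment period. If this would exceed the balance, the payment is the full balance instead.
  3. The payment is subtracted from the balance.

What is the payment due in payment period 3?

Payment period 1: $13,859.28 +$457.35 interest = $14,316.63; pay $5,364.96 → $8,951.67
Payment period 2: $8,951.67 +$457.35 interest = $9,409.02; pay $5,364.96 → $4,044.06
Payment period 3: $4,044.06 +$457.35 interest = $4,501.41; pay $4,501.41 → $0.00

$4,501.41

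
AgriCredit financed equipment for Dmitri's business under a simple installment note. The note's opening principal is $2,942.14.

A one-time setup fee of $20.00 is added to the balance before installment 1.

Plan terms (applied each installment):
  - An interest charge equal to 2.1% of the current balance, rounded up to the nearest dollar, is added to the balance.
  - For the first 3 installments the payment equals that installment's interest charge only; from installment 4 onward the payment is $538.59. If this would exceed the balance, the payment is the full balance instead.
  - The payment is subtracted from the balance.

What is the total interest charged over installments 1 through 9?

# | Opening | Interest | Payment | End bal
1 | $2,962.14 | $63.00 | $63.00 | $2,962.14
2 | $2,962.14 | $63.00 | $63.00 | $2,962.14
3 | $2,962.14 | $63.00 | $63.00 | $2,962.14
4 | $2,962.14 | $63.00 | $538.59 | $2,486.55
5 | $2,486.55 | $53.00 | $538.59 | $2,000.96
6 | $2,000.96 | $43.00 | $538.59 | $1,505.37
7 | $1,505.37 | $32.00 | $538.59 | $998.78
8 | $998.78 | $21.00 | $538.59 | $481.19
9 | $481.19 | $11.00 | $492.19 | $0.00
Total interest: $63.00 + $63.00 + $63.00 + $63.00 + $53.00 + $43.00 + $32.00 + $21.00 + $11.00 = $412.00

$412.00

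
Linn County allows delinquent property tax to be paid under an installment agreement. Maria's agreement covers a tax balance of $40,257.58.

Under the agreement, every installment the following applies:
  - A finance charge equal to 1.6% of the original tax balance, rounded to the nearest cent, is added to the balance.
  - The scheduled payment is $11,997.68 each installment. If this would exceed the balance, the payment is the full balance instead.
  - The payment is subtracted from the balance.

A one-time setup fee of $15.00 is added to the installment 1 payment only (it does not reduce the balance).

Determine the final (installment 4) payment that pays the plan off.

Installment 1: opening $40,257.58; interest $644.12 → $40,901.70; payment $11,997.68 (+ $15.00 fee); balance $28,904.02
Installment 2: opening $28,904.02; interest $644.12 → $29,548.14; payment $11,997.68; balance $17,550.46
Installment 3: opening $17,550.46; interest $644.12 → $18,194.58; payment $11,997.68; balance $6,196.90
Installment 4: opening $6,196.90; interest $644.12 → $6,841.02; payment $6,841.02; balance $0.00

$6,841.02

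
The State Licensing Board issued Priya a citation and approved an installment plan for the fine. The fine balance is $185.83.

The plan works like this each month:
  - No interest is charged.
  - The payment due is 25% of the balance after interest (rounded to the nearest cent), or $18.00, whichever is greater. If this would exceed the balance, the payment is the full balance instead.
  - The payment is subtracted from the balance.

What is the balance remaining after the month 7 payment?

# | Opening | Payment | End bal
1 | $185.83 | $46.46 | $139.37
2 | $139.37 | $34.84 | $104.53
3 | $104.53 | $26.13 | $78.40
4 | $78.40 | $19.60 | $58.80
5 | $58.80 | $18.00 | $40.80
6 | $40.80 | $18.00 | $22.80
7 | $22.80 | $18.00 | $4.80

$4.80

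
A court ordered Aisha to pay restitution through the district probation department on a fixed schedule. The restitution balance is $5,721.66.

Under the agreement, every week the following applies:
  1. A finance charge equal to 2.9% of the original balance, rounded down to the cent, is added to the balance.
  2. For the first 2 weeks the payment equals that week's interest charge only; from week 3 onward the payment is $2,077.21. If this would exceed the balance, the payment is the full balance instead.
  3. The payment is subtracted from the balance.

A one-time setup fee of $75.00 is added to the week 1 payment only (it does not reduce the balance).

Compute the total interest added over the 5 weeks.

Week 1: opening $5,721.66; interest $165.92 → $5,887.58; payment $165.92 (+ $75.00 fee); balance $5,721.66
Week 2: opening $5,721.66; interest $165.92 → $5,887.58; payment $165.92; balance $5,721.66
Week 3: opening $5,721.66; interest $165.92 → $5,887.58; payment $2,077.21; balance $3,810.37
Week 4: opening $3,810.37; interest $165.92 → $3,976.29; payment $2,077.21; balance $1,899.08
Week 5: opening $1,899.08; interest $165.92 → $2,065.00; payment $2,065.00; balance $0.00
Total interest: $165.92 + $165.92 + $165.92 + $165.92 + $165.92 = $829.60

$829.60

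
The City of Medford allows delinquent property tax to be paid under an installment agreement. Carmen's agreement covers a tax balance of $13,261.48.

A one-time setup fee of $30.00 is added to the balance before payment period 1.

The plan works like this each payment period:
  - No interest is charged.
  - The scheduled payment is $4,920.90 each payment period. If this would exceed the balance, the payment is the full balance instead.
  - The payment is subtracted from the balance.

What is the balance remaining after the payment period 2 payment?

$3,449.68

Payment period 1: opening $13,291.48; payment $4,920.90; balance $8,370.58
Payment period 2: opening $8,370.58; payment $4,920.90; balance $3,449.68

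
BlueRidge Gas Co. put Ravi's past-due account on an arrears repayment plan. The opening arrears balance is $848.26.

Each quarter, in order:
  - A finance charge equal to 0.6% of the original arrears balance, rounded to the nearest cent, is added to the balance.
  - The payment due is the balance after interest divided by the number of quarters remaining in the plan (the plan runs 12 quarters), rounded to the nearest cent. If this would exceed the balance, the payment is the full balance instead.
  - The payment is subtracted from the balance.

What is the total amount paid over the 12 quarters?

$909.34

Quarter 1: opening $848.26; interest $5.09 → $853.35; payment $71.11; balance $782.24
Quarter 2: opening $782.24; interest $5.09 → $787.33; payment $71.58; balance $715.75
Quarter 3: opening $715.75; interest $5.09 → $720.84; payment $72.08; balance $648.76
Quarter 4: opening $648.76; interest $5.09 → $653.85; payment $72.65; balance $581.20
Quarter 5: opening $581.20; interest $5.09 → $586.29; payment $73.29; balance $513.00
Quarter 6: opening $513.00; interest $5.09 → $518.09; payment $74.01; balance $444.08
Quarter 7: opening $444.08; interest $5.09 → $449.17; payment $74.86; balance $374.31
Quarter 8: opening $374.31; interest $5.09 → $379.40; payment $75.88; balance $303.52
Quarter 9: opening $303.52; interest $5.09 → $308.61; payment $77.15; balance $231.46
Quarter 10: opening $231.46; interest $5.09 → $236.55; payment $78.85; balance $157.70
Quarter 11: opening $157.70; interest $5.09 → $162.79; payment $81.40; balance $81.39
Quarter 12: opening $81.39; interest $5.09 → $86.48; payment $86.48; balance $0.00
Total paid: $909.34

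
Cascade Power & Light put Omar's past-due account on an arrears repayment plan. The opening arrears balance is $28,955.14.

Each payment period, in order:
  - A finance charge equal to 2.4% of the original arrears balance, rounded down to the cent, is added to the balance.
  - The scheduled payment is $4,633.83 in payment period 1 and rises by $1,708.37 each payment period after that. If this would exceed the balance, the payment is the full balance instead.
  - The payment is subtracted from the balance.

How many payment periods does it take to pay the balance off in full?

# | Opening | Interest | Payment | End bal
1 | $28,955.14 | $694.92 | $4,633.83 | $25,016.23
2 | $25,016.23 | $694.92 | $6,342.20 | $19,368.95
3 | $19,368.95 | $694.92 | $8,050.57 | $12,013.30
4 | $12,013.30 | $694.92 | $9,758.94 | $2,949.28
5 | $2,949.28 | $694.92 | $3,644.20 | $0.00
Balance reaches $0.00 in payment period 5.

5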